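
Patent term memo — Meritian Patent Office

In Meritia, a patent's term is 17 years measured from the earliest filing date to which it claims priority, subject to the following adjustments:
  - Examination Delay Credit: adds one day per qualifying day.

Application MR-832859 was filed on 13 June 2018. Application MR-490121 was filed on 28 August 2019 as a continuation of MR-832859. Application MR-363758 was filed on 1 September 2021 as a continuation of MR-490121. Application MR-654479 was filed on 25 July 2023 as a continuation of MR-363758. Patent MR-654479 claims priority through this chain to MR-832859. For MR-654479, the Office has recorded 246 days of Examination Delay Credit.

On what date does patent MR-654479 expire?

2036-02-14

Earliest priority filing: 13 June 2018.
Base term: 13 June 2018 + 17 years → 13 June 2035.
Examination Delay Credit: +246 days → 14 February 2036.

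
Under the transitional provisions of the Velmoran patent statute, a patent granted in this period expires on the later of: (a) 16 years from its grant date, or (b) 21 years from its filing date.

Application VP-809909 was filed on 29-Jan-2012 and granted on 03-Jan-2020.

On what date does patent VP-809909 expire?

(a) grant + 16 years → 3 January 2036.
(b) filing + 21 years → 29 January 2033.
Later of the two: 3 January 2036.

January 3, 2036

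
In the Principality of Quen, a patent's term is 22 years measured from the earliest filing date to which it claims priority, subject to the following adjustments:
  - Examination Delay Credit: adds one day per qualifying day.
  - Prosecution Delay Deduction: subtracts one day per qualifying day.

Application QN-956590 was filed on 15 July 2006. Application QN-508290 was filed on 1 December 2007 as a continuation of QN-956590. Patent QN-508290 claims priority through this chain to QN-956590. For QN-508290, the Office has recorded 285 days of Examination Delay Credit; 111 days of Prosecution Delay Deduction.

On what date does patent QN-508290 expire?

Earliest priority filing: 15 July 2006.
Base term: 15 July 2006 + 22 years → 15 July 2028.
Examination Delay Credit: +285 days → 26 April 2029.
Prosecution Delay Deduction: −111 days → 5 January 2029.

2029-01-05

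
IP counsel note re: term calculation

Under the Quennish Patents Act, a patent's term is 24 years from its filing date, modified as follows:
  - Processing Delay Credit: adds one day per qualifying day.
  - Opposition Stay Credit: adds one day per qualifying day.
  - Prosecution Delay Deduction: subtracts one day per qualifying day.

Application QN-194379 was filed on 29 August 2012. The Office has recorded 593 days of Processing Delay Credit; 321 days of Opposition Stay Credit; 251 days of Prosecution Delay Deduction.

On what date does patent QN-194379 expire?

Base term: filing date + 24 years → 29 August 2036.
Processing Delay Credit: +593 days → 14 April 2038.
Opposition Stay Credit: +321 days → 1 March 2039.
Prosecution Delay Deduction: −251 days → 23 June 2038.

June 23, 2038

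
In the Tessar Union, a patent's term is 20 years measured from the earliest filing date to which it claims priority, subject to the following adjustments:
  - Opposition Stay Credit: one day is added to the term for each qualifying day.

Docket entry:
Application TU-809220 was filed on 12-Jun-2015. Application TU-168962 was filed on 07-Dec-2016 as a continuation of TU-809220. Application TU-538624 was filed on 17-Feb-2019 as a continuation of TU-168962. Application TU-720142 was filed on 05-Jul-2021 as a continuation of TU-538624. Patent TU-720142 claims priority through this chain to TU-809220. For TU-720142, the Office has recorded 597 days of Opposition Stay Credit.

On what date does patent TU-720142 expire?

2037-01-29

Earliest priority filing: 12 June 2015.
Base term: 12 June 2015 + 20 years → 12 June 2035.
Opposition Stay Credit: +597 days → 29 January 2037.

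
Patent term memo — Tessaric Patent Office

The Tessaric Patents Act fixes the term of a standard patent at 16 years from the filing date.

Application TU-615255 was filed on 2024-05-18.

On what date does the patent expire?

2040-05-18

Filing date + 16 years → 18 May 2040.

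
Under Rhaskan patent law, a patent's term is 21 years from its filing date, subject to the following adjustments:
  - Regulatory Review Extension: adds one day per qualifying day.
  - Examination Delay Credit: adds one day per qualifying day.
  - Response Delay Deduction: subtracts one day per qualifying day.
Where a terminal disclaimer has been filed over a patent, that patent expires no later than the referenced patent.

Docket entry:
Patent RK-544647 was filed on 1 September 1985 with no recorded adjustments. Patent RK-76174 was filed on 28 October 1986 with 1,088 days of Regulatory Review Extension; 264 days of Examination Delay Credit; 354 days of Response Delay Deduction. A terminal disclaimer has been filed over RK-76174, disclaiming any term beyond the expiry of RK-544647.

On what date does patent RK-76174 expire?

September 1, 2006

Natural term of RK-76174:
  Base: filing + 21 years → 28 October 2007.
  Regulatory Review Extension: +1088 days → 20 October 2010.
  Examination Delay Credit: +264 days → 11 July 2011.
  Response Delay Deduction: −354 days → 22 July 2010.
Expiry of referenced patent RK-544647:
  Base: filing + 21 years → 1 September 2006.
Terminal disclaimer: RK-76174 expires on the earlier of 22 July 2010 and 1 September 2006.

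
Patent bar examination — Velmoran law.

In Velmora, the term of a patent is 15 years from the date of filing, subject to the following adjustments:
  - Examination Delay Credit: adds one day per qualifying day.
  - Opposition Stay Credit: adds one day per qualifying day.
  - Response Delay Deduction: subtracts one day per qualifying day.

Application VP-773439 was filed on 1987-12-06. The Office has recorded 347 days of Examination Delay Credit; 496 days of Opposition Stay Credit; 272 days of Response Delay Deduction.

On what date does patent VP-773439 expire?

June 29, 2004

Base term: filing date + 15 years → 6 December 2002.
Examination Delay Credit: +347 days → 18 November 2003.
Opposition Stay Credit: +496 days → 28 March 2005.
Response Delay Deduction: −272 days → 29 June 2004.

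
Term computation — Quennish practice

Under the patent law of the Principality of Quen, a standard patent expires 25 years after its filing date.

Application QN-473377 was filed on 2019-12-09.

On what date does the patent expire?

December 9, 2044

Filing date + 25 years → 9 December 2044.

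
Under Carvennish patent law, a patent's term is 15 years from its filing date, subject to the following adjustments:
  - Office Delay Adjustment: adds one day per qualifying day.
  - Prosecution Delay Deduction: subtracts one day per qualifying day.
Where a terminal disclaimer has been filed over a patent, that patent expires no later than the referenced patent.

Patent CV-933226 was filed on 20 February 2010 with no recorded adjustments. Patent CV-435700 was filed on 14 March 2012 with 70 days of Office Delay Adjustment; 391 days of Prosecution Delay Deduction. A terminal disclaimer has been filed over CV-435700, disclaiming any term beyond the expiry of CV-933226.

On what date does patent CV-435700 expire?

February 20, 2025

Natural term of CV-435700:
  Base: filing + 15 years → 14 March 2027.
  Office Delay Adjustment: +70 days → 23 May 2027.
  Prosecution Delay Deduction: −391 days → 27 April 2026.
Expiry of referenced patent CV-933226:
  Base: filing + 15 years → 20 February 2025.
Terminal disclaimer: CV-435700 expires on the earlier of 27 April 2026 and 20 February 2025.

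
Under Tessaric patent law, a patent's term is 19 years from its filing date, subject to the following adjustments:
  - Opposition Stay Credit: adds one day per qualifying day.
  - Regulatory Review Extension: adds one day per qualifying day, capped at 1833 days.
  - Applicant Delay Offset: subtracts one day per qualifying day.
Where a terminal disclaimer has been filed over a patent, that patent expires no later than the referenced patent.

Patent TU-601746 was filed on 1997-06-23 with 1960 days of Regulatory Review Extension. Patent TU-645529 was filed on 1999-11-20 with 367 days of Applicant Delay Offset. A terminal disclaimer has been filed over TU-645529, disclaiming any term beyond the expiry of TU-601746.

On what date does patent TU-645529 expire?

2017-11-18

Natural term of TU-645529:
  Base: filing + 19 years → 20 November 2018.
  Applicant Delay Offset: −367 days → 18 November 2017.
Expiry of referenced patent TU-601746:
  Base: filing + 19 years → 23 June 2016.
  Regulatory Review Extension: 1960 days claimed exceeds the 1833-day cap, so +1833 days → 30 June 2021.
Terminal disclaimer: TU-645529 expires on the earlier of 18 November 2017 and 30 June 2021.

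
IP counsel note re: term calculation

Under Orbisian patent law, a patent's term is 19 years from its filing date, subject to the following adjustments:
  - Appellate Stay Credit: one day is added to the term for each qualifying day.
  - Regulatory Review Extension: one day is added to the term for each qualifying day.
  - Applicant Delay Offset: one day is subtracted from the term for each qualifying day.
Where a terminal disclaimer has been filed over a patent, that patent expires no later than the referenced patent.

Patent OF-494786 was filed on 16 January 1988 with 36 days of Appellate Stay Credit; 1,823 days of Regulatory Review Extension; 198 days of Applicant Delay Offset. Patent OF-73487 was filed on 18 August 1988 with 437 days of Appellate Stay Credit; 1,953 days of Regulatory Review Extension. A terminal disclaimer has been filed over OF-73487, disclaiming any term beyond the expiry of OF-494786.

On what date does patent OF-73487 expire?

Natural term of OF-73487:
  Base: filing + 19 years → 18 August 2007.
  Appellate Stay Credit: +437 days → 28 October 2008.
  Regulatory Review Extension: +1953 days → 4 March 2014.
Expiry of referenced patent OF-494786:
  Base: filing + 19 years → 16 January 2007.
  Appellate Stay Credit: +36 days → 21 February 2007.
  Regulatory Review Extension: +1823 days → 18 February 2012.
  Applicant Delay Offset: −198 days → 4 August 2011.
Terminal disclaimer: OF-73487 expires on the earlier of 4 March 2014 and 4 August 2011.

2011-08-04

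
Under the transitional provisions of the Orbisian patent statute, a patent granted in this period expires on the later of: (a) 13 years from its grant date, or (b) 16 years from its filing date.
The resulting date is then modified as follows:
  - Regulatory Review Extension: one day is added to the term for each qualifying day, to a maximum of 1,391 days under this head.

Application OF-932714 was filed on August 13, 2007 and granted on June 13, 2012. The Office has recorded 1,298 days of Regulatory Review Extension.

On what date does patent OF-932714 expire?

January 1, 2029

(a) grant + 13 years → 13 June 2025.
(b) filing + 16 years → 13 August 2023.
Later of the two: 13 June 2025.
Regulatory Review Extension: 1298 days (within the 1391-day cap) → +1298 days → 1 January 2029.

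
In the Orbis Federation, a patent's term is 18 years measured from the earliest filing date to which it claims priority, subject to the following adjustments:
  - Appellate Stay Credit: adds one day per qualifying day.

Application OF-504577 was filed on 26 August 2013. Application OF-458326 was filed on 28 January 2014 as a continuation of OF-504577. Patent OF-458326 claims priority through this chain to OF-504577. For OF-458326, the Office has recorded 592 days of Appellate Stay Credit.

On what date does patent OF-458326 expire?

Earliest priority filing: 26 August 2013.
Base term: 26 August 2013 + 18 years → 26 August 2031.
Appellate Stay Credit: +592 days → 9 April 2033.

April 9, 2033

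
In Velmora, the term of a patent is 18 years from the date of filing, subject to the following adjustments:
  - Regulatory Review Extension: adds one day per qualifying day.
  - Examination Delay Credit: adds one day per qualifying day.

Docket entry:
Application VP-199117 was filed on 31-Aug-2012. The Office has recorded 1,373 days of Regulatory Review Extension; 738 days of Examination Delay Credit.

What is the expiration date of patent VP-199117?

2036-06-11

Base term: filing date + 18 years → 31 August 2030.
Regulatory Review Extension: +1373 days → 4 June 2034.
Examination Delay Credit: +738 days → 11 June 2036.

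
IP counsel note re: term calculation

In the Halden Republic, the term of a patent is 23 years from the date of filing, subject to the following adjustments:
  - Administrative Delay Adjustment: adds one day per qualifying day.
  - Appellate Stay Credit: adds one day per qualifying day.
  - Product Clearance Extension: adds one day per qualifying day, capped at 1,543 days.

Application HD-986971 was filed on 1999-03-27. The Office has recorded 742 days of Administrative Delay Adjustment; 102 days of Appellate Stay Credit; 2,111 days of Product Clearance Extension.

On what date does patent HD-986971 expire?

Base term: filing date + 23 years → 27 March 2022.
Administrative Delay Adjustment: +742 days → 7 April 2024.
Appellate Stay Credit: +102 days → 18 July 2024.
Product Clearance Extension: 2111 days claimed exceeds the 1543-day cap, so +1543 days → 8 October 2028.

October 8, 2028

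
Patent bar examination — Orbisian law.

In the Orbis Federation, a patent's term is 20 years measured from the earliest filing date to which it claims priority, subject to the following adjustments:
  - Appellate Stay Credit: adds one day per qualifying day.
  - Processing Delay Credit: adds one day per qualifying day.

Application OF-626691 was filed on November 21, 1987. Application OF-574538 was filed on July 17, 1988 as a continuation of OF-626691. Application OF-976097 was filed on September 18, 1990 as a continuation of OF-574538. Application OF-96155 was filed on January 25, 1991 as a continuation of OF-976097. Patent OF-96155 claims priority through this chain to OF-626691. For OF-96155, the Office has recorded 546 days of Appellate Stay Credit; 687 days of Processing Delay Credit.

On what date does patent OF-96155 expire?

2011-04-07

Earliest priority filing: 21 November 1987.
Base term: 21 November 1987 + 20 years → 21 November 2007.
Appellate Stay Credit: +546 days → 20 May 2009.
Processing Delay Credit: +687 days → 7 April 2011.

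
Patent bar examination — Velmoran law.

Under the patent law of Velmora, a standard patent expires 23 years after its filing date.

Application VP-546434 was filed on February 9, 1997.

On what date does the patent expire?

Filing date + 23 years → 9 February 2020.

2020-02-09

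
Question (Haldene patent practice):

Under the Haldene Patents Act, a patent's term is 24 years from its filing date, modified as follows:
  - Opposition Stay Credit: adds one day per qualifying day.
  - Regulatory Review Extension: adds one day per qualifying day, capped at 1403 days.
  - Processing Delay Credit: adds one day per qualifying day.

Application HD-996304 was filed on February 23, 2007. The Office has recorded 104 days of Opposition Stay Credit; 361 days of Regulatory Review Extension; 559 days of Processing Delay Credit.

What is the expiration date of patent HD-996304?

Base term: filing date + 24 years → 23 February 2031.
Opposition Stay Credit: +104 days → 7 June 2031.
Regulatory Review Extension: 361 days (within the 1403-day cap) → +361 days → 2 June 2032.
Processing Delay Credit: +559 days → 13 December 2033.

2033-12-13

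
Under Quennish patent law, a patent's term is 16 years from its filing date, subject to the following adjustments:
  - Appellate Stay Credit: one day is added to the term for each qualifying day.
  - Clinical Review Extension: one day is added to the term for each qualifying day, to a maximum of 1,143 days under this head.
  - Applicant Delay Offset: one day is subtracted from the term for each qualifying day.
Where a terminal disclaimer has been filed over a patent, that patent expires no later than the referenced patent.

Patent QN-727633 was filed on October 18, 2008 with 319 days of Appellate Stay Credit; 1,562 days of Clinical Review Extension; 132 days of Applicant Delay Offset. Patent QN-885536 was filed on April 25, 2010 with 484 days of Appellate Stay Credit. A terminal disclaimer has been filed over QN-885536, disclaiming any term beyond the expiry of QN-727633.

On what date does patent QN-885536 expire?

August 22, 2027

Natural term of QN-885536:
  Base: filing + 16 years → 25 April 2026.
  Appellate Stay Credit: +484 days → 22 August 2027.
Expiry of referenced patent QN-727633:
  Base: filing + 16 years → 18 October 2024.
  Appellate Stay Credit: +319 days → 2 September 2025.
  Clinical Review Extension: 1562 days claimed exceeds the 1143-day cap, so +1143 days → 19 October 2028.
  Applicant Delay Offset: −132 days → 9 June 2028.
Terminal disclaimer: QN-885536 expires on the earlier of 22 August 2027 and 9 June 2028.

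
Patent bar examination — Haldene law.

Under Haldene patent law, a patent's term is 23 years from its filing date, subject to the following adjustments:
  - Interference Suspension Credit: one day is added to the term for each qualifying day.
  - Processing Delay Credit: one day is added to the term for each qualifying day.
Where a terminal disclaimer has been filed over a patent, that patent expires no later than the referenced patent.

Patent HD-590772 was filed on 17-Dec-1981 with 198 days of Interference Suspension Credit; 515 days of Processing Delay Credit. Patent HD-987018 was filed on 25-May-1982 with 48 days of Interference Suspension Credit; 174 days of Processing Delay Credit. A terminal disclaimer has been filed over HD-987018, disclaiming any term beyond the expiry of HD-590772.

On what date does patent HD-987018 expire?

2006-01-02

Natural term of HD-987018:
  Base: filing + 23 years → 25 May 2005.
  Interference Suspension Credit: +48 days → 12 July 2005.
  Processing Delay Credit: +174 days → 2 January 2006.
Expiry of referenced patent HD-590772:
  Base: filing + 23 years → 17 December 2004.
  Interference Suspension Credit: +198 days → 3 July 2005.
  Processing Delay Credit: +515 days → 30 November 2006.
Terminal disclaimer: HD-987018 expires on the earlier of 2 January 2006 and 30 November 2006.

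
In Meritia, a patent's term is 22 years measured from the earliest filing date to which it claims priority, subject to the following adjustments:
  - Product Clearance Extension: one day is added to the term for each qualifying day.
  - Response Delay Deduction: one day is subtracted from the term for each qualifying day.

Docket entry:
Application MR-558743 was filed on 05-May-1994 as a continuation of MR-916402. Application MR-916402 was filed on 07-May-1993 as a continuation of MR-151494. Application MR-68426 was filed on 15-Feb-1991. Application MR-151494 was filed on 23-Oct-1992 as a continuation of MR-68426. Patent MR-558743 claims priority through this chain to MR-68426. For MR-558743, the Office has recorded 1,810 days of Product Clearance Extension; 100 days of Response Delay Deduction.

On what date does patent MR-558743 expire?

2017-10-22

Earliest priority filing: 15 February 1991.
Base term: 15 February 1991 + 22 years → 15 February 2013.
Product Clearance Extension: +1810 days → 30 January 2018.
Response Delay Deduction: −100 days → 22 October 2017.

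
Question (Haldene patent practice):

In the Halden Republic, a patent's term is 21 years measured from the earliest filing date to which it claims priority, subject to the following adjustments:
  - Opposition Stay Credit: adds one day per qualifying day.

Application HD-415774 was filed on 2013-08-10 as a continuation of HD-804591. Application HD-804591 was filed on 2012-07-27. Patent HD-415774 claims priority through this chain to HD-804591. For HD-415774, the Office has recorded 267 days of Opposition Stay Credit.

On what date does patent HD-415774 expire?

April 20, 2034

Earliest priority filing: 27 July 2012.
Base term: 27 July 2012 + 21 years → 27 July 2033.
Opposition Stay Credit: +267 days → 20 April 2034.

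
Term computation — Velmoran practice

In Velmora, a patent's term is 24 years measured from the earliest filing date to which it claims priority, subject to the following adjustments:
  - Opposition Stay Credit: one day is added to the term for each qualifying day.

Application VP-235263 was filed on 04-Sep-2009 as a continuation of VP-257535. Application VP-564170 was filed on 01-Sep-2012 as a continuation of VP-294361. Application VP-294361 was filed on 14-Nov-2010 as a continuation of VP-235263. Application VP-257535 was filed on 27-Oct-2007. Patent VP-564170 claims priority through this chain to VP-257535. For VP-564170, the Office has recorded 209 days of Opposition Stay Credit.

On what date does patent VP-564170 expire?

Earliest priority filing: 27 October 2007.
Base term: 27 October 2007 + 24 years → 27 October 2031.
Opposition Stay Credit: +209 days → 23 May 2032.

May 23, 2032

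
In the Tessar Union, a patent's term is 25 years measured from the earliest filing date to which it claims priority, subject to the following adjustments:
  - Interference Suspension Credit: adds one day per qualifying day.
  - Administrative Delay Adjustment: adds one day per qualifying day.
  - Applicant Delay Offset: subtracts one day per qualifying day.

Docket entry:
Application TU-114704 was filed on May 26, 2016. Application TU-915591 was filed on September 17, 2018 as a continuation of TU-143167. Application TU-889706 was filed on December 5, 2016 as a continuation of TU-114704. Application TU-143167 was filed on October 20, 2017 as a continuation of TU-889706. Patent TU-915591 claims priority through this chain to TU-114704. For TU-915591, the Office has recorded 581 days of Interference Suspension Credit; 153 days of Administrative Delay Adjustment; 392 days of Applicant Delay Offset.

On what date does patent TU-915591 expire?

2042-05-03

Earliest priority filing: 26 May 2016.
Base term: 26 May 2016 + 25 years → 26 May 2041.
Interference Suspension Credit: +581 days → 28 December 2042.
Administrative Delay Adjustment: +153 days → 30 May 2043.
Applicant Delay Offset: −392 days → 3 May 2042.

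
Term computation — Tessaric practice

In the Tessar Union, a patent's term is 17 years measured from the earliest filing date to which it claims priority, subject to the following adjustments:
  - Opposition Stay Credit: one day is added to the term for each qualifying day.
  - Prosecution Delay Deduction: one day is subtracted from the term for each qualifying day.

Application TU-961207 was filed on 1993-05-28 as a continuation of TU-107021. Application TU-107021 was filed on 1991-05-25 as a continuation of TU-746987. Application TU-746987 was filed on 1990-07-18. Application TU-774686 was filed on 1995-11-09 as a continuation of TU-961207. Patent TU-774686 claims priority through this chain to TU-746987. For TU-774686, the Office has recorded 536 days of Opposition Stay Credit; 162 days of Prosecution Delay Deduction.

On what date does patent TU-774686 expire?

2008-07-26

Earliest priority filing: 18 July 1990.
Base term: 18 July 1990 + 17 years → 18 July 2007.
Opposition Stay Credit: +536 days → 4 January 2009.
Prosecution Delay Deduction: −162 days → 26 July 2008.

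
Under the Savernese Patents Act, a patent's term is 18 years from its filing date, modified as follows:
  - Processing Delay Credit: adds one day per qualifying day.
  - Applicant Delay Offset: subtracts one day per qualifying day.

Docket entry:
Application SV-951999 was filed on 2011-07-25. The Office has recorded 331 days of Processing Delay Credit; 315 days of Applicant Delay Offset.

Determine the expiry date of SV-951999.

August 10, 2029

Base term: filing date + 18 years → 25 July 2029.
Processing Delay Credit: +331 days → 21 June 2030.
Applicant Delay Offset: −315 days → 10 August 2029.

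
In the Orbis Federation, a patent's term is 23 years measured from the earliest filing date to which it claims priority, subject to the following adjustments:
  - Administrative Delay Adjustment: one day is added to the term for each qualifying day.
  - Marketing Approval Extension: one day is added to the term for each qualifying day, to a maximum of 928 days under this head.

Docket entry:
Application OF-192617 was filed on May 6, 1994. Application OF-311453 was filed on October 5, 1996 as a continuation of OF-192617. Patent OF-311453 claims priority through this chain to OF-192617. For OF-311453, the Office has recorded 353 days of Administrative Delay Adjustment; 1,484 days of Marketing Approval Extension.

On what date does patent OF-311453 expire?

Earliest priority filing: 6 May 1994.
Base term: 6 May 1994 + 23 years → 6 May 2017.
Administrative Delay Adjustment: +353 days → 24 April 2018.
Marketing Approval Extension: 1484 days claimed exceeds the 928-day cap, so +928 days → 7 November 2020.

2020-11-07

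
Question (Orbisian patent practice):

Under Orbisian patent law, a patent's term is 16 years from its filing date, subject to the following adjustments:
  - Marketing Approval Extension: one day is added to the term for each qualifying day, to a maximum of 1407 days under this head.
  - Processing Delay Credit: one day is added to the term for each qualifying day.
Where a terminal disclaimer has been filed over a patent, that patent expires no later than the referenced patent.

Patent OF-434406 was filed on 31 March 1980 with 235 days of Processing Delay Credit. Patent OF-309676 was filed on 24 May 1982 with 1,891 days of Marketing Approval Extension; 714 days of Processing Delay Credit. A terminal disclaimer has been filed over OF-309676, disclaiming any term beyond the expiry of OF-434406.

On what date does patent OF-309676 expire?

Natural term of OF-309676:
  Base: filing + 16 years → 24 May 1998.
  Marketing Approval Extension: 1891 days claimed exceeds the 1407-day cap, so +1407 days → 31 March 2002.
  Processing Delay Credit: +714 days → 14 March 2004.
Expiry of referenced patent OF-434406:
  Base: filing + 16 years → 31 March 1996.
  Processing Delay Credit: +235 days → 21 November 1996.
Terminal disclaimer: OF-309676 expires on the earlier of 14 March 2004 and 21 November 1996.

November 21, 1996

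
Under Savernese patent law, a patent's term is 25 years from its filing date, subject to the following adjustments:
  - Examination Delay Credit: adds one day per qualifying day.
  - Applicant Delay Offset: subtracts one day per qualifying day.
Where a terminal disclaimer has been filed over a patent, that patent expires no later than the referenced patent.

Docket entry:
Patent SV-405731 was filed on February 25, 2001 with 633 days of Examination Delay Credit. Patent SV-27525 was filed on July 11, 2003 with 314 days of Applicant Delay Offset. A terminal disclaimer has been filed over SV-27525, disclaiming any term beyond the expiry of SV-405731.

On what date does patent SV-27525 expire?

September 1, 2027

Natural term of SV-27525:
  Base: filing + 25 years → 11 July 2028.
  Applicant Delay Offset: −314 days → 1 September 2027.
Expiry of referenced patent SV-405731:
  Base: filing + 25 years → 25 February 2026.
  Examination Delay Credit: +633 days → 20 November 2027.
Terminal disclaimer: SV-27525 expires on the earlier of 1 September 2027 and 20 November 2027.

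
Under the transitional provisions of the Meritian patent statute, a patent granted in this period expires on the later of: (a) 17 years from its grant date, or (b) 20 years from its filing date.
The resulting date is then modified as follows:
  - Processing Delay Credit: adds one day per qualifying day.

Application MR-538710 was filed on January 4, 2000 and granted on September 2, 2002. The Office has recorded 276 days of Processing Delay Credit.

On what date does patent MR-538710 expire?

(a) grant + 17 years → 2 September 2019.
(b) filing + 20 years → 4 January 2020.
Later of the two: 4 January 2020.
Processing Delay Credit: +276 days → 6 October 2020.

2020-10-06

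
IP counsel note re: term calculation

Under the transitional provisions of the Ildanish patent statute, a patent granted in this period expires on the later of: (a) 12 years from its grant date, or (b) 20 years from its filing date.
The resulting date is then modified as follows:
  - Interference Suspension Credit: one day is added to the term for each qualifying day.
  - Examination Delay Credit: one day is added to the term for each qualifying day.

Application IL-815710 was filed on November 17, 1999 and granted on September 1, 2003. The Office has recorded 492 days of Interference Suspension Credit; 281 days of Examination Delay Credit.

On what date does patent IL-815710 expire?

(a) grant + 12 years → 1 September 2015.
(b) filing + 20 years → 17 November 2019.
Later of the two: 17 November 2019.
Interference Suspension Credit: +492 days → 23 March 2021.
Examination Delay Credit: +281 days → 29 December 2021.

December 29, 2021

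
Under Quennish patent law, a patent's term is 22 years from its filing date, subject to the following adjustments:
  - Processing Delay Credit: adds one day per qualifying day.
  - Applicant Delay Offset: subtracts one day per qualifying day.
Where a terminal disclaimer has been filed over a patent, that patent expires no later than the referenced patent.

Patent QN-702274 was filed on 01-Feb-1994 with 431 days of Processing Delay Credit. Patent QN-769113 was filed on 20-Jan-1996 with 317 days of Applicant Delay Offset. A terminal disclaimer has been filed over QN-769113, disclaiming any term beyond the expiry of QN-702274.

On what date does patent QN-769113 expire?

Natural term of QN-769113:
  Base: filing + 22 years → 20 January 2018.
  Applicant Delay Offset: −317 days → 9 March 2017.
Expiry of referenced patent QN-702274:
  Base: filing + 22 years → 1 February 2016.
  Processing Delay Credit: +431 days → 7 April 2017.
Terminal disclaimer: QN-769113 expires on the earlier of 9 March 2017 and 7 April 2017.

March 9, 2017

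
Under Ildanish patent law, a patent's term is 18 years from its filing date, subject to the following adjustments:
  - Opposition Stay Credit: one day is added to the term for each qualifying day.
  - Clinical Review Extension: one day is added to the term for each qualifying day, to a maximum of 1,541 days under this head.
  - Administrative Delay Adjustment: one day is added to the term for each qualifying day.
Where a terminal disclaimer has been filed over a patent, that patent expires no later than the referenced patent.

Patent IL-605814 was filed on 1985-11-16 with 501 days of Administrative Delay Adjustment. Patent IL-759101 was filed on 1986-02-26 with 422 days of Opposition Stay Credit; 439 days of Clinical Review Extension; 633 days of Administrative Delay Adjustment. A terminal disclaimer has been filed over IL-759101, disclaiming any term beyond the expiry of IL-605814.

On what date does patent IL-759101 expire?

March 31, 2005

Natural term of IL-759101:
  Base: filing + 18 years → 26 February 2004.
  Opposition Stay Credit: +422 days → 23 April 2005.
  Clinical Review Extension: 439 days (within the 1541-day cap) → +439 days → 6 July 2006.
  Administrative Delay Adjustment: +633 days → 30 March 2008.
Expiry of referenced patent IL-605814:
  Base: filing + 18 years → 16 November 2003.
  Administrative Delay Adjustment: +501 days → 31 March 2005.
Terminal disclaimer: IL-759101 expires on the earlier of 30 March 2008 and 31 March 2005.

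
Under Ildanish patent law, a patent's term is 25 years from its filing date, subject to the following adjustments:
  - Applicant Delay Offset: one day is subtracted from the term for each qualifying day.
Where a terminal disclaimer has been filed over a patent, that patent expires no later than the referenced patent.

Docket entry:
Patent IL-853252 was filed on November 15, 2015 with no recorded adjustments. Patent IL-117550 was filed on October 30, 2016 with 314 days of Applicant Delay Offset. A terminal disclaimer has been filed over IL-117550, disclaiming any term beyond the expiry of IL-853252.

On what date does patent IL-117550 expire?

Natural term of IL-117550:
  Base: filing + 25 years → 30 October 2041.
  Applicant Delay Offset: −314 days → 20 December 2040.
Expiry of referenced patent IL-853252:
  Base: filing + 25 years → 15 November 2040.
Terminal disclaimer: IL-117550 expires on the earlier of 20 December 2040 and 15 November 2040.

November 15, 2040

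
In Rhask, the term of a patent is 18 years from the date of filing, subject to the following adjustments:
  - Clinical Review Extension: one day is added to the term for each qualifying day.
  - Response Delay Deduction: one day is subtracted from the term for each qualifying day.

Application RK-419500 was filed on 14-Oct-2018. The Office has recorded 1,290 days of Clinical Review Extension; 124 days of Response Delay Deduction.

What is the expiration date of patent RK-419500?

2039-12-24

Base term: filing date + 18 years → 14 October 2036.
Clinical Review Extension: +1290 days → 26 April 2040.
Response Delay Deduction: −124 days → 24 December 2039.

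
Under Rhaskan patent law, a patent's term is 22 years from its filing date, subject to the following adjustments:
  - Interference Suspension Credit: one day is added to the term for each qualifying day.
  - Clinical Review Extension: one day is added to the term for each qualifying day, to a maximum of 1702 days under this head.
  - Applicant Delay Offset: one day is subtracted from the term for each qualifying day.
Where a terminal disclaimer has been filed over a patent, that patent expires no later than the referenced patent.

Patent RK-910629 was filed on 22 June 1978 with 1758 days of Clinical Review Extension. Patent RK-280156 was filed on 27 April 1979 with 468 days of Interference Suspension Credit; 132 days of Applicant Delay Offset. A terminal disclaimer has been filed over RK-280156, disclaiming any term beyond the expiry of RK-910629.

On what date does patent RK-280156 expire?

Natural term of RK-280156:
  Base: filing + 22 years → 27 April 2001.
  Interference Suspension Credit: +468 days → 8 August 2002.
  Applicant Delay Offset: −132 days → 29 March 2002.
Expiry of referenced patent RK-910629:
  Base: filing + 22 years → 22 June 2000.
  Clinical Review Extension: 1758 days claimed exceeds the 1702-day cap, so +1702 days → 18 February 2005.
Terminal disclaimer: RK-280156 expires on the earlier of 29 March 2002 and 18 February 2005.

March 29, 2002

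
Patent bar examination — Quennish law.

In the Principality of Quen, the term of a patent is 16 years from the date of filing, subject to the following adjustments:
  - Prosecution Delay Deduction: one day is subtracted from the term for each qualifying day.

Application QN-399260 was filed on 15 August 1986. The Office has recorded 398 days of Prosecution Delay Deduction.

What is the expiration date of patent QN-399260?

Base term: filing date + 16 years → 15 August 2002.
Prosecution Delay Deduction: −398 days → 13 July 2001.

July 13, 2001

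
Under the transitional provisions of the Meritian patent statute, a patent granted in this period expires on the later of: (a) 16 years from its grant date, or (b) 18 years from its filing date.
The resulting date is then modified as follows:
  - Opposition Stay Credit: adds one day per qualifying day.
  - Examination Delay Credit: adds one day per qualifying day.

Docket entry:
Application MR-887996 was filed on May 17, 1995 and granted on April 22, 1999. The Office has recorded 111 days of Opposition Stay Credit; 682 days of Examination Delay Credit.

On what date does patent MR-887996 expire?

2017-06-23

(a) grant + 16 years → 22 April 2015.
(b) filing + 18 years → 17 May 2013.
Later of the two: 22 April 2015.
Opposition Stay Credit: +111 days → 11 August 2015.
Examination Delay Credit: +682 days → 23 June 2017.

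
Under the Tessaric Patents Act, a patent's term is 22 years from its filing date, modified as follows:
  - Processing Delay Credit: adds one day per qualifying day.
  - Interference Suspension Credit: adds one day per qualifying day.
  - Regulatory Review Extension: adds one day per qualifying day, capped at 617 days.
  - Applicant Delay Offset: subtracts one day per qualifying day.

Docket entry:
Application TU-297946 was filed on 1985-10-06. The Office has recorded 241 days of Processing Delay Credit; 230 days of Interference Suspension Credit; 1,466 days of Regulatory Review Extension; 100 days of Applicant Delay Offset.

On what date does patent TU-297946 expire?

June 20, 2010

Base term: filing date + 22 years → 6 October 2007.
Processing Delay Credit: +241 days → 3 June 2008.
Interference Suspension Credit: +230 days → 19 January 2009.
Regulatory Review Extension: 1466 days claimed exceeds the 617-day cap, so +617 days → 28 September 2010.
Applicant Delay Offset: −100 days → 20 June 2010.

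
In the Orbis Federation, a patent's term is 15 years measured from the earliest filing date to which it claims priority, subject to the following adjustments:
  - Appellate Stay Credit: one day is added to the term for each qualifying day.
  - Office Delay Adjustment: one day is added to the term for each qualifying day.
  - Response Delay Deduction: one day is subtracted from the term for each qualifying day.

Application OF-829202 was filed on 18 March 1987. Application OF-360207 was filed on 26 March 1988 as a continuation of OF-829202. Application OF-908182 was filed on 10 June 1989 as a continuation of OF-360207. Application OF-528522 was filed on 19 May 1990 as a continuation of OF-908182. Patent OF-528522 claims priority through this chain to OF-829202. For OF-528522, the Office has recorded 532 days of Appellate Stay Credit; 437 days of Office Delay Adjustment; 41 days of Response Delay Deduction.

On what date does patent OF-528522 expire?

Earliest priority filing: 18 March 1987.
Base term: 18 March 1987 + 15 years → 18 March 2002.
Appellate Stay Credit: +532 days → 1 September 2003.
Office Delay Adjustment: +437 days → 11 November 2004.
Response Delay Deduction: −41 days → 1 October 2004.

October 1, 2004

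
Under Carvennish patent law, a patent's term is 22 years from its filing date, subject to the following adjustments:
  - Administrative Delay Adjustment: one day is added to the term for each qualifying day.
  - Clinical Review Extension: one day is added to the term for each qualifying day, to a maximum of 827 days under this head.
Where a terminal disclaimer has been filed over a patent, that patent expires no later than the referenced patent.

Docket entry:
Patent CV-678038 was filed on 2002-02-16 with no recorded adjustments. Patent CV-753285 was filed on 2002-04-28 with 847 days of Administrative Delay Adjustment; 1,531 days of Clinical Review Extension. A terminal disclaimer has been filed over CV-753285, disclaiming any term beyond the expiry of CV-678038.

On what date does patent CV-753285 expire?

2024-02-16

Natural term of CV-753285:
  Base: filing + 22 years → 28 April 2024.
  Administrative Delay Adjustment: +847 days → 23 August 2026.
  Clinical Review Extension: 1531 days claimed exceeds the 827-day cap, so +827 days → 27 November 2028.
Expiry of referenced patent CV-678038:
  Base: filing + 22 years → 16 February 2024.
Terminal disclaimer: CV-753285 expires on the earlier of 27 November 2028 and 16 February 2024.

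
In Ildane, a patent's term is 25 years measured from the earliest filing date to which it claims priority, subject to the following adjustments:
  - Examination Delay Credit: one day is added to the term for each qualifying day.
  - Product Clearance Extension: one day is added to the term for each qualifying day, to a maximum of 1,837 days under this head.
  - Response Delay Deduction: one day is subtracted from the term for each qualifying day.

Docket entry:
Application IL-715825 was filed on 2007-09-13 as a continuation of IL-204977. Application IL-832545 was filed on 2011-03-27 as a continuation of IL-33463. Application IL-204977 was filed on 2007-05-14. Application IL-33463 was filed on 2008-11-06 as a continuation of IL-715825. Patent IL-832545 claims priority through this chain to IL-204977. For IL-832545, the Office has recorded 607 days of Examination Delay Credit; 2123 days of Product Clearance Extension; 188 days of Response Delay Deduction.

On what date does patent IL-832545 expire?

July 18, 2038

Earliest priority filing: 14 May 2007.
Base term: 14 May 2007 + 25 years → 14 May 2032.
Examination Delay Credit: +607 days → 11 January 2034.
Product Clearance Extension: 2123 days claimed exceeds the 1837-day cap, so +1837 days → 22 January 2039.
Response Delay Deduction: −188 days → 18 July 2038.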